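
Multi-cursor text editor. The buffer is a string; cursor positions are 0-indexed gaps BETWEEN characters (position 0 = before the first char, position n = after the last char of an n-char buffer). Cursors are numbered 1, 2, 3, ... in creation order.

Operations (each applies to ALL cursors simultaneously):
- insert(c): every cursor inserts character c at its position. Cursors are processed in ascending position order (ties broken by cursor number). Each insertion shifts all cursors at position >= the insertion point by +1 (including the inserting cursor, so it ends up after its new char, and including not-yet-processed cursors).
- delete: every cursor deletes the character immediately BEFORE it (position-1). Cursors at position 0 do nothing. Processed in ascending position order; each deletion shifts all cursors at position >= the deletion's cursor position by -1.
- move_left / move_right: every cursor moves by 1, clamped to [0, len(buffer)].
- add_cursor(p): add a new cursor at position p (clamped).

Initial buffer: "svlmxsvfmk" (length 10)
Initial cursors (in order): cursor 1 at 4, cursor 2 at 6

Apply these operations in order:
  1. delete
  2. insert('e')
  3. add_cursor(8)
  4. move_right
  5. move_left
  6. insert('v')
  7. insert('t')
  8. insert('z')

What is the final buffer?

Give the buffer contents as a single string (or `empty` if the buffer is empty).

After op 1 (delete): buffer="svlxvfmk" (len 8), cursors c1@3 c2@4, authorship ........
After op 2 (insert('e')): buffer="svlexevfmk" (len 10), cursors c1@4 c2@6, authorship ...1.2....
After op 3 (add_cursor(8)): buffer="svlexevfmk" (len 10), cursors c1@4 c2@6 c3@8, authorship ...1.2....
After op 4 (move_right): buffer="svlexevfmk" (len 10), cursors c1@5 c2@7 c3@9, authorship ...1.2....
After op 5 (move_left): buffer="svlexevfmk" (len 10), cursors c1@4 c2@6 c3@8, authorship ...1.2....
After op 6 (insert('v')): buffer="svlevxevvfvmk" (len 13), cursors c1@5 c2@8 c3@11, authorship ...11.22..3..
After op 7 (insert('t')): buffer="svlevtxevtvfvtmk" (len 16), cursors c1@6 c2@10 c3@14, authorship ...111.222..33..
After op 8 (insert('z')): buffer="svlevtzxevtzvfvtzmk" (len 19), cursors c1@7 c2@12 c3@17, authorship ...1111.2222..333..

Answer: svlevtzxevtzvfvtzmk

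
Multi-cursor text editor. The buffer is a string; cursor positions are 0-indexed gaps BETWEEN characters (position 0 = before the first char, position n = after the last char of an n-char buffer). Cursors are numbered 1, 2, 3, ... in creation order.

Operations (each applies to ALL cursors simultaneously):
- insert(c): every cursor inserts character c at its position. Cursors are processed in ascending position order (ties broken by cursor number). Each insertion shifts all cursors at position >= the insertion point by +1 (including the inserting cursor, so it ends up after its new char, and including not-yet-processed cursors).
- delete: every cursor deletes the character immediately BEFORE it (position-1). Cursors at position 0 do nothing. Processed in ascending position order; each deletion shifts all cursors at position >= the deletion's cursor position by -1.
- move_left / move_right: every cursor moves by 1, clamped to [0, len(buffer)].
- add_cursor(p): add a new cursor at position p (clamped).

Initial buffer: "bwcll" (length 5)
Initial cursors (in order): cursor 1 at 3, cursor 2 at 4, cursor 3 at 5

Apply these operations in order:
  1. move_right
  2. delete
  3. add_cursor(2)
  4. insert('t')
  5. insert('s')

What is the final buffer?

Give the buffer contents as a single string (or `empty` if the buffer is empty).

After op 1 (move_right): buffer="bwcll" (len 5), cursors c1@4 c2@5 c3@5, authorship .....
After op 2 (delete): buffer="bw" (len 2), cursors c1@2 c2@2 c3@2, authorship ..
After op 3 (add_cursor(2)): buffer="bw" (len 2), cursors c1@2 c2@2 c3@2 c4@2, authorship ..
After op 4 (insert('t')): buffer="bwtttt" (len 6), cursors c1@6 c2@6 c3@6 c4@6, authorship ..1234
After op 5 (insert('s')): buffer="bwttttssss" (len 10), cursors c1@10 c2@10 c3@10 c4@10, authorship ..12341234

Answer: bwttttssss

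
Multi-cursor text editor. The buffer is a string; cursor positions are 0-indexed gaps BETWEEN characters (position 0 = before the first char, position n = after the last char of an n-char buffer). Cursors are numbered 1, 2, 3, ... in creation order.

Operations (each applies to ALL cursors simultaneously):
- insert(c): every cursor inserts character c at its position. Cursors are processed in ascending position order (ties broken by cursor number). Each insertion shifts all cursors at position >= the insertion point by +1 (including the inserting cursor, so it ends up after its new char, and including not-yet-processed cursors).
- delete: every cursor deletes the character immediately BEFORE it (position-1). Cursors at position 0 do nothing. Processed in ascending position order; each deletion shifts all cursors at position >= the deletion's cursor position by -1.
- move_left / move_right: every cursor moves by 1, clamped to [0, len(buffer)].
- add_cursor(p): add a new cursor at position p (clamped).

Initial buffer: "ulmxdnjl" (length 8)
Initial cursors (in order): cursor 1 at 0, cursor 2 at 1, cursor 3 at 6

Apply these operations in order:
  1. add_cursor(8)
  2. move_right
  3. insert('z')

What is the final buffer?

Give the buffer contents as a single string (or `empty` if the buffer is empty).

After op 1 (add_cursor(8)): buffer="ulmxdnjl" (len 8), cursors c1@0 c2@1 c3@6 c4@8, authorship ........
After op 2 (move_right): buffer="ulmxdnjl" (len 8), cursors c1@1 c2@2 c3@7 c4@8, authorship ........
After op 3 (insert('z')): buffer="uzlzmxdnjzlz" (len 12), cursors c1@2 c2@4 c3@10 c4@12, authorship .1.2.....3.4

Answer: uzlzmxdnjzlz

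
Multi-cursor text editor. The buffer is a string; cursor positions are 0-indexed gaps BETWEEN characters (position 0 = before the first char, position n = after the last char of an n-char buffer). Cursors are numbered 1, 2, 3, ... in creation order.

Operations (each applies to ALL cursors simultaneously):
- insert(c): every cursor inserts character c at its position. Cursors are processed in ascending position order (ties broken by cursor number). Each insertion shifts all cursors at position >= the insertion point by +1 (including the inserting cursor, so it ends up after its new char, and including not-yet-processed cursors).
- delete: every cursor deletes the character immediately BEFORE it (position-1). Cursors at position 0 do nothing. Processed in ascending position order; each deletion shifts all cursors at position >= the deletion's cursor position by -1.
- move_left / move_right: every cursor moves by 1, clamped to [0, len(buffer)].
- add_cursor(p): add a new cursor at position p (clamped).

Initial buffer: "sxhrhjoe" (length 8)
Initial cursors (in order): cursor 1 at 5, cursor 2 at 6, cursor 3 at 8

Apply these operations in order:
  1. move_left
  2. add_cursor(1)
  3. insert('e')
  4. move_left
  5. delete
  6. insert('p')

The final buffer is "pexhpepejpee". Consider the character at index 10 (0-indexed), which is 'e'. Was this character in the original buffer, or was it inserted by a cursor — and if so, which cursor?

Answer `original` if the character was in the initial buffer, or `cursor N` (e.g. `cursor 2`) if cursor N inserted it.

After op 1 (move_left): buffer="sxhrhjoe" (len 8), cursors c1@4 c2@5 c3@7, authorship ........
After op 2 (add_cursor(1)): buffer="sxhrhjoe" (len 8), cursors c4@1 c1@4 c2@5 c3@7, authorship ........
After op 3 (insert('e')): buffer="sexhrehejoee" (len 12), cursors c4@2 c1@6 c2@8 c3@11, authorship .4...1.2..3.
After op 4 (move_left): buffer="sexhrehejoee" (len 12), cursors c4@1 c1@5 c2@7 c3@10, authorship .4...1.2..3.
After op 5 (delete): buffer="exheejee" (len 8), cursors c4@0 c1@3 c2@4 c3@6, authorship 4..12.3.
After op 6 (insert('p')): buffer="pexhpepejpee" (len 12), cursors c4@1 c1@5 c2@7 c3@10, authorship 44..1122.33.
Authorship (.=original, N=cursor N): 4 4 . . 1 1 2 2 . 3 3 .
Index 10: author = 3

Answer: cursor 3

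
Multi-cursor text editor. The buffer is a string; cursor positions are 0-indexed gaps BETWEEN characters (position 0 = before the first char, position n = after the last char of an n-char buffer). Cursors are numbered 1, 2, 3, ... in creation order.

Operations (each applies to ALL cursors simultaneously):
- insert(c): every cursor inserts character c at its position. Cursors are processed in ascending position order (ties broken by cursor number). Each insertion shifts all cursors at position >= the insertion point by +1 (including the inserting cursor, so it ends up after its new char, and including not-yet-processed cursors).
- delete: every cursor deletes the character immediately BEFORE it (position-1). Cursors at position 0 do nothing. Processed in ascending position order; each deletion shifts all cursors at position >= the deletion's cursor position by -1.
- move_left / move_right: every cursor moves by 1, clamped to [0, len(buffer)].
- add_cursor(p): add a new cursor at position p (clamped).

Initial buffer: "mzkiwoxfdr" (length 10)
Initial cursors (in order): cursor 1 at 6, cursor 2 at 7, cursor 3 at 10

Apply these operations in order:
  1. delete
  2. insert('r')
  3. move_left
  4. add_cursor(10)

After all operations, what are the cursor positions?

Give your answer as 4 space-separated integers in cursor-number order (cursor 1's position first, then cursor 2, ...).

After op 1 (delete): buffer="mzkiwfd" (len 7), cursors c1@5 c2@5 c3@7, authorship .......
After op 2 (insert('r')): buffer="mzkiwrrfdr" (len 10), cursors c1@7 c2@7 c3@10, authorship .....12..3
After op 3 (move_left): buffer="mzkiwrrfdr" (len 10), cursors c1@6 c2@6 c3@9, authorship .....12..3
After op 4 (add_cursor(10)): buffer="mzkiwrrfdr" (len 10), cursors c1@6 c2@6 c3@9 c4@10, authorship .....12..3

Answer: 6 6 9 10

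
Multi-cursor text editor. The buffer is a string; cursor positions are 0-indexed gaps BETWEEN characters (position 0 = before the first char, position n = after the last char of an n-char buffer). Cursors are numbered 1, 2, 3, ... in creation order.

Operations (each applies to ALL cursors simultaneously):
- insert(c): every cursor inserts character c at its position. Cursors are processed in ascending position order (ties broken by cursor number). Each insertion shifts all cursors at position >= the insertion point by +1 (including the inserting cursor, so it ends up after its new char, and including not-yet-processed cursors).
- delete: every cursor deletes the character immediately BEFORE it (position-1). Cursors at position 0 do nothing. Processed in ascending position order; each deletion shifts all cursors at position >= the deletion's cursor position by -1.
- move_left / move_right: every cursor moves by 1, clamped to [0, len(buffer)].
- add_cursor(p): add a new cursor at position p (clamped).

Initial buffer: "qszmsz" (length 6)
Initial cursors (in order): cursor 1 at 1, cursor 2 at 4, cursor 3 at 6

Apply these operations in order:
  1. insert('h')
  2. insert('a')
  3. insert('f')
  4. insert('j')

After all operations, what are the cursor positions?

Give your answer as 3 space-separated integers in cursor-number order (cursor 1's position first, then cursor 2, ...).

After op 1 (insert('h')): buffer="qhszmhszh" (len 9), cursors c1@2 c2@6 c3@9, authorship .1...2..3
After op 2 (insert('a')): buffer="qhaszmhaszha" (len 12), cursors c1@3 c2@8 c3@12, authorship .11...22..33
After op 3 (insert('f')): buffer="qhafszmhafszhaf" (len 15), cursors c1@4 c2@10 c3@15, authorship .111...222..333
After op 4 (insert('j')): buffer="qhafjszmhafjszhafj" (len 18), cursors c1@5 c2@12 c3@18, authorship .1111...2222..3333

Answer: 5 12 18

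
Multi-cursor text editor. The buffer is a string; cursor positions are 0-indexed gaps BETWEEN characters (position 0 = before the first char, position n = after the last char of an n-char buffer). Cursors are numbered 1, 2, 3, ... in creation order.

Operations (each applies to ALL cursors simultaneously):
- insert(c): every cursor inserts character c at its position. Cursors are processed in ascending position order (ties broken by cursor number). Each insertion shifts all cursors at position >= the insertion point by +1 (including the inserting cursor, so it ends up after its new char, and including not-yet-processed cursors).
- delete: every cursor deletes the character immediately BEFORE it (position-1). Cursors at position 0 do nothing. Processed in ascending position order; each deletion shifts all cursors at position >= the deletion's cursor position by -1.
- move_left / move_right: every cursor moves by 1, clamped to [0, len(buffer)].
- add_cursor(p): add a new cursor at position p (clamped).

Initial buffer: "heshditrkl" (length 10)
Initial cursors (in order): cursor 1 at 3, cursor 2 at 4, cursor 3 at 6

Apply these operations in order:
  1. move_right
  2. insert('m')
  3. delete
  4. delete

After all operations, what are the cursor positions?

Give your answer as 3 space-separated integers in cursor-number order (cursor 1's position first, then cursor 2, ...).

Answer: 3 3 4

Derivation:
After op 1 (move_right): buffer="heshditrkl" (len 10), cursors c1@4 c2@5 c3@7, authorship ..........
After op 2 (insert('m')): buffer="heshmdmitmrkl" (len 13), cursors c1@5 c2@7 c3@10, authorship ....1.2..3...
After op 3 (delete): buffer="heshditrkl" (len 10), cursors c1@4 c2@5 c3@7, authorship ..........
After op 4 (delete): buffer="hesirkl" (len 7), cursors c1@3 c2@3 c3@4, authorship .......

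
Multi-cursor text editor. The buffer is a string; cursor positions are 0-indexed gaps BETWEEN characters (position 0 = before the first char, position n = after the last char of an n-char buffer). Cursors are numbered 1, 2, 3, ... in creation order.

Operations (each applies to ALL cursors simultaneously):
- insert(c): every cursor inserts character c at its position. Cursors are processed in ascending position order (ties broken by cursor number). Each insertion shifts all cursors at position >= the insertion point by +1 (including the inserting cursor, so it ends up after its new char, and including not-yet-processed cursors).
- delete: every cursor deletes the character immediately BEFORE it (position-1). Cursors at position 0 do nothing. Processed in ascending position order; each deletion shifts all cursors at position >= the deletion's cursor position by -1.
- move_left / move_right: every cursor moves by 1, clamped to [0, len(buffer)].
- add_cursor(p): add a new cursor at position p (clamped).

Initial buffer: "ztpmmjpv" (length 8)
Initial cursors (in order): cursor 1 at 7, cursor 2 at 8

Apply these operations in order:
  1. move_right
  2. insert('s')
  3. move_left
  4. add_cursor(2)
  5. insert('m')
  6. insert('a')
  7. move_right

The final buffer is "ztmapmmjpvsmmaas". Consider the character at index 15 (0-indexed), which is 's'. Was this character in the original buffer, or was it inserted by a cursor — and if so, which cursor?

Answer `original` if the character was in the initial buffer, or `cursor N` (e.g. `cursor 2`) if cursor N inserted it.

After op 1 (move_right): buffer="ztpmmjpv" (len 8), cursors c1@8 c2@8, authorship ........
After op 2 (insert('s')): buffer="ztpmmjpvss" (len 10), cursors c1@10 c2@10, authorship ........12
After op 3 (move_left): buffer="ztpmmjpvss" (len 10), cursors c1@9 c2@9, authorship ........12
After op 4 (add_cursor(2)): buffer="ztpmmjpvss" (len 10), cursors c3@2 c1@9 c2@9, authorship ........12
After op 5 (insert('m')): buffer="ztmpmmjpvsmms" (len 13), cursors c3@3 c1@12 c2@12, authorship ..3......1122
After op 6 (insert('a')): buffer="ztmapmmjpvsmmaas" (len 16), cursors c3@4 c1@15 c2@15, authorship ..33......112122
After op 7 (move_right): buffer="ztmapmmjpvsmmaas" (len 16), cursors c3@5 c1@16 c2@16, authorship ..33......112122
Authorship (.=original, N=cursor N): . . 3 3 . . . . . . 1 1 2 1 2 2
Index 15: author = 2

Answer: cursor 2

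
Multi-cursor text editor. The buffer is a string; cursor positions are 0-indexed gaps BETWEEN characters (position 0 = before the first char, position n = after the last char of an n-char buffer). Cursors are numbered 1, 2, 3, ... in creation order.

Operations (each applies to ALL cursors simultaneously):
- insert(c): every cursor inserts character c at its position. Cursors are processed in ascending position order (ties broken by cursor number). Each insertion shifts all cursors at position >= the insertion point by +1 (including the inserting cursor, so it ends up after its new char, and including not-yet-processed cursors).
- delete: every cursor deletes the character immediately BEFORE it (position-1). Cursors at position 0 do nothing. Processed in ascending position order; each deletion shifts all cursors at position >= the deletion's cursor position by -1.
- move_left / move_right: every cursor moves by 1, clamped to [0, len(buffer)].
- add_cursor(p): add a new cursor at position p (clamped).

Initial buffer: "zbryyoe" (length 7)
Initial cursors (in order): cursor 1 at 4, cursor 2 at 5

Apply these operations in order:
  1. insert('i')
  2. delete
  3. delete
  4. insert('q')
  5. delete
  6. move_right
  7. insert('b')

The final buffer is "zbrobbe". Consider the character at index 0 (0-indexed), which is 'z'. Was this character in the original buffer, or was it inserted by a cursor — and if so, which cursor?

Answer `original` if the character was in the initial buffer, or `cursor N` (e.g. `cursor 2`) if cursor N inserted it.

Answer: original

Derivation:
After op 1 (insert('i')): buffer="zbryiyioe" (len 9), cursors c1@5 c2@7, authorship ....1.2..
After op 2 (delete): buffer="zbryyoe" (len 7), cursors c1@4 c2@5, authorship .......
After op 3 (delete): buffer="zbroe" (len 5), cursors c1@3 c2@3, authorship .....
After op 4 (insert('q')): buffer="zbrqqoe" (len 7), cursors c1@5 c2@5, authorship ...12..
After op 5 (delete): buffer="zbroe" (len 5), cursors c1@3 c2@3, authorship .....
After op 6 (move_right): buffer="zbroe" (len 5), cursors c1@4 c2@4, authorship .....
After op 7 (insert('b')): buffer="zbrobbe" (len 7), cursors c1@6 c2@6, authorship ....12.
Authorship (.=original, N=cursor N): . . . . 1 2 .
Index 0: author = original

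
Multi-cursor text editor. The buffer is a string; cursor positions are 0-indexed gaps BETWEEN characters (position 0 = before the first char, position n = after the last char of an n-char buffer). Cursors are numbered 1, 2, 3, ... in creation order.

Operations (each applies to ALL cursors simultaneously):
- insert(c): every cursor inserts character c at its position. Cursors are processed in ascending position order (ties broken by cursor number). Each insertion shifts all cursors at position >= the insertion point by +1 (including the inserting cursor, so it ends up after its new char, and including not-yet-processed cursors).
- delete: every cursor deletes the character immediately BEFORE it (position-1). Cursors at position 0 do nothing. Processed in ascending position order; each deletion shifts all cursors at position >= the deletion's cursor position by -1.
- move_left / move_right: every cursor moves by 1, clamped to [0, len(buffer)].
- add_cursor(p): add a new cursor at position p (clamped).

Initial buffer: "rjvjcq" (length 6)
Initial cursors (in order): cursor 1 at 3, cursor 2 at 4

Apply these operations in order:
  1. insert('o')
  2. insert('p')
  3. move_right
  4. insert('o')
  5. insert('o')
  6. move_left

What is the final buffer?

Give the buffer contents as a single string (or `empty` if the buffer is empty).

After op 1 (insert('o')): buffer="rjvojocq" (len 8), cursors c1@4 c2@6, authorship ...1.2..
After op 2 (insert('p')): buffer="rjvopjopcq" (len 10), cursors c1@5 c2@8, authorship ...11.22..
After op 3 (move_right): buffer="rjvopjopcq" (len 10), cursors c1@6 c2@9, authorship ...11.22..
After op 4 (insert('o')): buffer="rjvopjoopcoq" (len 12), cursors c1@7 c2@11, authorship ...11.122.2.
After op 5 (insert('o')): buffer="rjvopjooopcooq" (len 14), cursors c1@8 c2@13, authorship ...11.1122.22.
After op 6 (move_left): buffer="rjvopjooopcooq" (len 14), cursors c1@7 c2@12, authorship ...11.1122.22.

Answer: rjvopjooopcooq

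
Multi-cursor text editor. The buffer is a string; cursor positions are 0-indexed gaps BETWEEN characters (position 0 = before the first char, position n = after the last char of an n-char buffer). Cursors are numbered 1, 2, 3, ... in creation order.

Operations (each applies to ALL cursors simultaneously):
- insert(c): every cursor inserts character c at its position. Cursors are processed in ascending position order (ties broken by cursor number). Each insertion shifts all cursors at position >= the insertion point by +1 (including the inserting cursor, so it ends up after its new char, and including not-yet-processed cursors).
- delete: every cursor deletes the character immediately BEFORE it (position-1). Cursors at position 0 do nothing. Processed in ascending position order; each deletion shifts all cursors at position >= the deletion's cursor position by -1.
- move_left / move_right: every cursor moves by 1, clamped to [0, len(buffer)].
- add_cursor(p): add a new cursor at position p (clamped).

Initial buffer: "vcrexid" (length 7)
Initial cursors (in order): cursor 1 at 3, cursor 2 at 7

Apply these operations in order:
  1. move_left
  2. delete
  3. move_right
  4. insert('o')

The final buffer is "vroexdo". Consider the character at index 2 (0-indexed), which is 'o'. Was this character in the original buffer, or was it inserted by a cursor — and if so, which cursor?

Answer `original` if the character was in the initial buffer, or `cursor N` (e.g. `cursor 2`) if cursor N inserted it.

Answer: cursor 1

Derivation:
After op 1 (move_left): buffer="vcrexid" (len 7), cursors c1@2 c2@6, authorship .......
After op 2 (delete): buffer="vrexd" (len 5), cursors c1@1 c2@4, authorship .....
After op 3 (move_right): buffer="vrexd" (len 5), cursors c1@2 c2@5, authorship .....
After op 4 (insert('o')): buffer="vroexdo" (len 7), cursors c1@3 c2@7, authorship ..1...2
Authorship (.=original, N=cursor N): . . 1 . . . 2
Index 2: author = 1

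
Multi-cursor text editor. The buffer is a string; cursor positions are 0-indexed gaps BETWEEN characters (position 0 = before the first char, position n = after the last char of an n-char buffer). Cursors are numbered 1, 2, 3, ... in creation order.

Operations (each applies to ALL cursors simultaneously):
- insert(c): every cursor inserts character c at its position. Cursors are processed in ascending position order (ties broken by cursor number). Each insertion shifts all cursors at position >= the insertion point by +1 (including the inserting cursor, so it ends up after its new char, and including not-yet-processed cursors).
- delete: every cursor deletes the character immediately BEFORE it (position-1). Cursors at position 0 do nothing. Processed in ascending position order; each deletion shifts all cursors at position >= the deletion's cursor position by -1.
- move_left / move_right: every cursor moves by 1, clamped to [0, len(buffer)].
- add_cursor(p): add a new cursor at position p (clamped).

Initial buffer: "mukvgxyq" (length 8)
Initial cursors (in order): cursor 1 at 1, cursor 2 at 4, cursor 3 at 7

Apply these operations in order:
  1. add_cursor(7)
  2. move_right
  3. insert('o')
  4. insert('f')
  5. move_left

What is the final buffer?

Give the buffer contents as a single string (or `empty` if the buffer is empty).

After op 1 (add_cursor(7)): buffer="mukvgxyq" (len 8), cursors c1@1 c2@4 c3@7 c4@7, authorship ........
After op 2 (move_right): buffer="mukvgxyq" (len 8), cursors c1@2 c2@5 c3@8 c4@8, authorship ........
After op 3 (insert('o')): buffer="muokvgoxyqoo" (len 12), cursors c1@3 c2@7 c3@12 c4@12, authorship ..1...2...34
After op 4 (insert('f')): buffer="muofkvgofxyqooff" (len 16), cursors c1@4 c2@9 c3@16 c4@16, authorship ..11...22...3434
After op 5 (move_left): buffer="muofkvgofxyqooff" (len 16), cursors c1@3 c2@8 c3@15 c4@15, authorship ..11...22...3434

Answer: muofkvgofxyqooff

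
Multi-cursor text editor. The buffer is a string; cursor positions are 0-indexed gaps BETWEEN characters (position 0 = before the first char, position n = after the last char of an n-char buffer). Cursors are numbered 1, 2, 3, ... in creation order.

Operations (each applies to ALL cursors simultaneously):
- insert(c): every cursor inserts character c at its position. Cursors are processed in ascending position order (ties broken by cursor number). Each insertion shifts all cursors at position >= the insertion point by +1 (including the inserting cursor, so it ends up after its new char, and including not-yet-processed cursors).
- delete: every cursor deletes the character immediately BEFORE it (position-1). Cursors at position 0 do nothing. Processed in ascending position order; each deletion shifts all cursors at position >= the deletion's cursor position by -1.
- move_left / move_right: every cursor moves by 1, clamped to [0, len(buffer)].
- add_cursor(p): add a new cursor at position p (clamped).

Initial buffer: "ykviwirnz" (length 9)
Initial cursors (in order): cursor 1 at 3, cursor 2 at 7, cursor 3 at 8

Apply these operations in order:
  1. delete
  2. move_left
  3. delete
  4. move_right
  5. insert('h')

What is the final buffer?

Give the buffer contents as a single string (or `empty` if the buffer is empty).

After op 1 (delete): buffer="ykiwiz" (len 6), cursors c1@2 c2@5 c3@5, authorship ......
After op 2 (move_left): buffer="ykiwiz" (len 6), cursors c1@1 c2@4 c3@4, authorship ......
After op 3 (delete): buffer="kiz" (len 3), cursors c1@0 c2@1 c3@1, authorship ...
After op 4 (move_right): buffer="kiz" (len 3), cursors c1@1 c2@2 c3@2, authorship ...
After op 5 (insert('h')): buffer="khihhz" (len 6), cursors c1@2 c2@5 c3@5, authorship .1.23.

Answer: khihhz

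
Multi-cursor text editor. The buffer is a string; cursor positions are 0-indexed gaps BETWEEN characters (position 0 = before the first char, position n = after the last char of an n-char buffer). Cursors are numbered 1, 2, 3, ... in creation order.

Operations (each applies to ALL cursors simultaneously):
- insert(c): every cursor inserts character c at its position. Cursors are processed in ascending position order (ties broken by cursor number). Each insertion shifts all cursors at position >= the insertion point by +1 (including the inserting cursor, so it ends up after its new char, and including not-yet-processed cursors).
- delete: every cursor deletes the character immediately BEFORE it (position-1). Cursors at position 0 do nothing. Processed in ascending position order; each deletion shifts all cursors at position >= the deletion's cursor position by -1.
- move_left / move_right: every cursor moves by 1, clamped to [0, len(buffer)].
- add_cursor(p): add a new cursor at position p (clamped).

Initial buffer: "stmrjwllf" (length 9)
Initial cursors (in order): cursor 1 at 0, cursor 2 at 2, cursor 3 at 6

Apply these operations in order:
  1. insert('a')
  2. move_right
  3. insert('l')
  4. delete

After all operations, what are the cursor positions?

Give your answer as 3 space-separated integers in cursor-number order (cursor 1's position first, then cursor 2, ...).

After op 1 (insert('a')): buffer="astamrjwallf" (len 12), cursors c1@1 c2@4 c3@9, authorship 1..2....3...
After op 2 (move_right): buffer="astamrjwallf" (len 12), cursors c1@2 c2@5 c3@10, authorship 1..2....3...
After op 3 (insert('l')): buffer="asltamlrjwalllf" (len 15), cursors c1@3 c2@7 c3@13, authorship 1.1.2.2...3.3..
After op 4 (delete): buffer="astamrjwallf" (len 12), cursors c1@2 c2@5 c3@10, authorship 1..2....3...

Answer: 2 5 10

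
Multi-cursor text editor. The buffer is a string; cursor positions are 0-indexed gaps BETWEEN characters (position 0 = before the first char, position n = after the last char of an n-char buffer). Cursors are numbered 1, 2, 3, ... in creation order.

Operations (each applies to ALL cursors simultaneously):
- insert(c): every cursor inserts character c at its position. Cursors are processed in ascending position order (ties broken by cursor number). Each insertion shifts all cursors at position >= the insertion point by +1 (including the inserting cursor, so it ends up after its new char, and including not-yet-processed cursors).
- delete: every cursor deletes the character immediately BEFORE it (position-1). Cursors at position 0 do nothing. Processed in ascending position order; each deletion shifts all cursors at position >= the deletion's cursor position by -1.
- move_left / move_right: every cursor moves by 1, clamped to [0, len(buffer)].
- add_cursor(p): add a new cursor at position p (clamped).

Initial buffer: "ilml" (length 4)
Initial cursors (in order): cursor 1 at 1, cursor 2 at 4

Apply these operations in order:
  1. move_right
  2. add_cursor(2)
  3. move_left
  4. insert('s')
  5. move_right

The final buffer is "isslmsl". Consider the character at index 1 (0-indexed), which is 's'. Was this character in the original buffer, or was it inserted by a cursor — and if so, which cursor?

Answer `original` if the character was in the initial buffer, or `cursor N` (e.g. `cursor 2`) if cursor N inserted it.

Answer: cursor 1

Derivation:
After op 1 (move_right): buffer="ilml" (len 4), cursors c1@2 c2@4, authorship ....
After op 2 (add_cursor(2)): buffer="ilml" (len 4), cursors c1@2 c3@2 c2@4, authorship ....
After op 3 (move_left): buffer="ilml" (len 4), cursors c1@1 c3@1 c2@3, authorship ....
After op 4 (insert('s')): buffer="isslmsl" (len 7), cursors c1@3 c3@3 c2@6, authorship .13..2.
After op 5 (move_right): buffer="isslmsl" (len 7), cursors c1@4 c3@4 c2@7, authorship .13..2.
Authorship (.=original, N=cursor N): . 1 3 . . 2 .
Index 1: author = 1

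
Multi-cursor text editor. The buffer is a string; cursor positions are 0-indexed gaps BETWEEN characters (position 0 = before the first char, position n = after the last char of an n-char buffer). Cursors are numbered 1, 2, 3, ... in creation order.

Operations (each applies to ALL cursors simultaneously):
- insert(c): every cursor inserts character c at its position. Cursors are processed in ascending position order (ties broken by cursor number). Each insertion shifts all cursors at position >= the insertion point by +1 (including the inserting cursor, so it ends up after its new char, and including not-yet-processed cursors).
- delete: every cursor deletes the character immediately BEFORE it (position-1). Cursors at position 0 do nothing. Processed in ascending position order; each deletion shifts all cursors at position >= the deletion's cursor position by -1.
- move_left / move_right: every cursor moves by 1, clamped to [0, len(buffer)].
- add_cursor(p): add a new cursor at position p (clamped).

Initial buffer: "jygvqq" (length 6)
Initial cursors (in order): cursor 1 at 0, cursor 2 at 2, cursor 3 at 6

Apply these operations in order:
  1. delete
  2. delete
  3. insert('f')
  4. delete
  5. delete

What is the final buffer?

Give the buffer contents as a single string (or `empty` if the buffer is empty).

After op 1 (delete): buffer="jgvq" (len 4), cursors c1@0 c2@1 c3@4, authorship ....
After op 2 (delete): buffer="gv" (len 2), cursors c1@0 c2@0 c3@2, authorship ..
After op 3 (insert('f')): buffer="ffgvf" (len 5), cursors c1@2 c2@2 c3@5, authorship 12..3
After op 4 (delete): buffer="gv" (len 2), cursors c1@0 c2@0 c3@2, authorship ..
After op 5 (delete): buffer="g" (len 1), cursors c1@0 c2@0 c3@1, authorship .

Answer: g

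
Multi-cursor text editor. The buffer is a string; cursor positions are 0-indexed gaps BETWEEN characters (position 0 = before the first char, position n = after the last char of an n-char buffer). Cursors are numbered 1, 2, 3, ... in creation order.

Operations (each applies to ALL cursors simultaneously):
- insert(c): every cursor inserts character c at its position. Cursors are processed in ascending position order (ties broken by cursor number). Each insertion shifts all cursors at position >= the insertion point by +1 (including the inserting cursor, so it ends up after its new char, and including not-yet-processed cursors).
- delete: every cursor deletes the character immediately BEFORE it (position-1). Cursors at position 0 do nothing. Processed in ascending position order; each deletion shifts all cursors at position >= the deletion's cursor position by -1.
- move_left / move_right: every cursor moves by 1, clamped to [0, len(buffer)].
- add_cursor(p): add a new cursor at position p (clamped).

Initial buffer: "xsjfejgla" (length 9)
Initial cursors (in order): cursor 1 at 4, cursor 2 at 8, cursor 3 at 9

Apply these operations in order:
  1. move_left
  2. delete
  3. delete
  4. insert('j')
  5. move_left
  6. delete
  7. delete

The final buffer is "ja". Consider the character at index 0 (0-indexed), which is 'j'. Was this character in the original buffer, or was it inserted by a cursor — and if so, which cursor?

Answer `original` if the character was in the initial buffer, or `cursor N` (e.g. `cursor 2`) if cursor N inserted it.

Answer: cursor 3

Derivation:
After op 1 (move_left): buffer="xsjfejgla" (len 9), cursors c1@3 c2@7 c3@8, authorship .........
After op 2 (delete): buffer="xsfeja" (len 6), cursors c1@2 c2@5 c3@5, authorship ......
After op 3 (delete): buffer="xfa" (len 3), cursors c1@1 c2@2 c3@2, authorship ...
After op 4 (insert('j')): buffer="xjfjja" (len 6), cursors c1@2 c2@5 c3@5, authorship .1.23.
After op 5 (move_left): buffer="xjfjja" (len 6), cursors c1@1 c2@4 c3@4, authorship .1.23.
After op 6 (delete): buffer="jja" (len 3), cursors c1@0 c2@1 c3@1, authorship 13.
After op 7 (delete): buffer="ja" (len 2), cursors c1@0 c2@0 c3@0, authorship 3.
Authorship (.=original, N=cursor N): 3 .
Index 0: author = 3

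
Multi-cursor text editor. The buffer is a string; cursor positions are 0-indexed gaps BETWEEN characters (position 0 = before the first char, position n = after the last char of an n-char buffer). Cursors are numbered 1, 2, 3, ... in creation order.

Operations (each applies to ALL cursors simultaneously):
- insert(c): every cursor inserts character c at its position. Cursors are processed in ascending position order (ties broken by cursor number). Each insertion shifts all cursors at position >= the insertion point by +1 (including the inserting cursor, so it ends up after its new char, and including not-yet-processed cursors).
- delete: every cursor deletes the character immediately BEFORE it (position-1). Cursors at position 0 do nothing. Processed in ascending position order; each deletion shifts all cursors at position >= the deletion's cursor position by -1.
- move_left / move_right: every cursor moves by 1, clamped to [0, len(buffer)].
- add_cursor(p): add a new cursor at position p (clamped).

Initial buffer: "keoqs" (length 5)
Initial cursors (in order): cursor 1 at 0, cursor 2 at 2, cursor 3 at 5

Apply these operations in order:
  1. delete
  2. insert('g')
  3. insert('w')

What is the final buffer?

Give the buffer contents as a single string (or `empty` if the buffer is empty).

After op 1 (delete): buffer="koq" (len 3), cursors c1@0 c2@1 c3@3, authorship ...
After op 2 (insert('g')): buffer="gkgoqg" (len 6), cursors c1@1 c2@3 c3@6, authorship 1.2..3
After op 3 (insert('w')): buffer="gwkgwoqgw" (len 9), cursors c1@2 c2@5 c3@9, authorship 11.22..33

Answer: gwkgwoqgw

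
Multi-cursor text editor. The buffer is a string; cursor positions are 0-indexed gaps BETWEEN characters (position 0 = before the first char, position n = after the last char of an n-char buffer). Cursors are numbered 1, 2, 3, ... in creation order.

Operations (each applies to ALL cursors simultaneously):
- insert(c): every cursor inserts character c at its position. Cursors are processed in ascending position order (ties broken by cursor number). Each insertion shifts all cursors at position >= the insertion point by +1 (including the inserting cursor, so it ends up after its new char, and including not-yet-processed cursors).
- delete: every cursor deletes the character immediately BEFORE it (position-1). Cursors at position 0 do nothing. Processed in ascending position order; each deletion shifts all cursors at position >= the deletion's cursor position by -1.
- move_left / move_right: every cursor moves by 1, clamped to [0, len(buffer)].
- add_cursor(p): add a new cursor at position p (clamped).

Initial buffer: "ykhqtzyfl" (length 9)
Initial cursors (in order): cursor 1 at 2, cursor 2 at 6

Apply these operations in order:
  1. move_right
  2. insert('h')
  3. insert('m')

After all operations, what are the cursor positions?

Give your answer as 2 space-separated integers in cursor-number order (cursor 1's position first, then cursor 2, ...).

Answer: 5 11

Derivation:
After op 1 (move_right): buffer="ykhqtzyfl" (len 9), cursors c1@3 c2@7, authorship .........
After op 2 (insert('h')): buffer="ykhhqtzyhfl" (len 11), cursors c1@4 c2@9, authorship ...1....2..
After op 3 (insert('m')): buffer="ykhhmqtzyhmfl" (len 13), cursors c1@5 c2@11, authorship ...11....22..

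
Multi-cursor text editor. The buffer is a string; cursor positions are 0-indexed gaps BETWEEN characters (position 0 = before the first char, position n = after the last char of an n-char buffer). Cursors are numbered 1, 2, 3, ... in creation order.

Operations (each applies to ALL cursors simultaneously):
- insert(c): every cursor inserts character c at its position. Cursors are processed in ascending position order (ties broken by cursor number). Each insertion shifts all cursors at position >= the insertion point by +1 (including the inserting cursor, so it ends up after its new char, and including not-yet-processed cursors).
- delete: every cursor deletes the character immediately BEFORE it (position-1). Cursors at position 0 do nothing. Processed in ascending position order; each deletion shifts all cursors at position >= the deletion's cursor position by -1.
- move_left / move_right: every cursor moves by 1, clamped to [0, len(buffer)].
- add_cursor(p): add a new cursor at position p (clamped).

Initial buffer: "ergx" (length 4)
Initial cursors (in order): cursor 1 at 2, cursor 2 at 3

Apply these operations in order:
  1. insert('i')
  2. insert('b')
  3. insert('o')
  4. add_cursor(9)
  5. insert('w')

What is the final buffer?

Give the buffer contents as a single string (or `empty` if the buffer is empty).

After op 1 (insert('i')): buffer="erigix" (len 6), cursors c1@3 c2@5, authorship ..1.2.
After op 2 (insert('b')): buffer="eribgibx" (len 8), cursors c1@4 c2@7, authorship ..11.22.
After op 3 (insert('o')): buffer="eribogibox" (len 10), cursors c1@5 c2@9, authorship ..111.222.
After op 4 (add_cursor(9)): buffer="eribogibox" (len 10), cursors c1@5 c2@9 c3@9, authorship ..111.222.
After op 5 (insert('w')): buffer="eribowgibowwx" (len 13), cursors c1@6 c2@12 c3@12, authorship ..1111.22223.

Answer: eribowgibowwx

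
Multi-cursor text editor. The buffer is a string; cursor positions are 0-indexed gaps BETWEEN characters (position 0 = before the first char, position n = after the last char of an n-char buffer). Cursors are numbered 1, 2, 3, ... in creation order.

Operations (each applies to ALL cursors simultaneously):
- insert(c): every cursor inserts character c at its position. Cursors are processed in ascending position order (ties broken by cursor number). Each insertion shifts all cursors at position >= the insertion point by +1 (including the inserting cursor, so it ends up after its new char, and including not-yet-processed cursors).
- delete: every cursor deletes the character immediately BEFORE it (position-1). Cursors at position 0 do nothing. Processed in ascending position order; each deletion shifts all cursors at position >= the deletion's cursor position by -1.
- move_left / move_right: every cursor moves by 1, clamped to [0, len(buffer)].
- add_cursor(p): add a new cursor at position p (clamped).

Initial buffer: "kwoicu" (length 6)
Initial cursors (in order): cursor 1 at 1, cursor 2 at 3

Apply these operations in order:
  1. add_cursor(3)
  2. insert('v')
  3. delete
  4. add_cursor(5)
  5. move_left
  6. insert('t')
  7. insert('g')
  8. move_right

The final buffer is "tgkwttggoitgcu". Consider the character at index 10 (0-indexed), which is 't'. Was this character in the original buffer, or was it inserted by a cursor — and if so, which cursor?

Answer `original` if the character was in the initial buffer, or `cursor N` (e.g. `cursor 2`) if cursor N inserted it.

After op 1 (add_cursor(3)): buffer="kwoicu" (len 6), cursors c1@1 c2@3 c3@3, authorship ......
After op 2 (insert('v')): buffer="kvwovvicu" (len 9), cursors c1@2 c2@6 c3@6, authorship .1..23...
After op 3 (delete): buffer="kwoicu" (len 6), cursors c1@1 c2@3 c3@3, authorship ......
After op 4 (add_cursor(5)): buffer="kwoicu" (len 6), cursors c1@1 c2@3 c3@3 c4@5, authorship ......
After op 5 (move_left): buffer="kwoicu" (len 6), cursors c1@0 c2@2 c3@2 c4@4, authorship ......
After op 6 (insert('t')): buffer="tkwttoitcu" (len 10), cursors c1@1 c2@5 c3@5 c4@8, authorship 1..23..4..
After op 7 (insert('g')): buffer="tgkwttggoitgcu" (len 14), cursors c1@2 c2@8 c3@8 c4@12, authorship 11..2323..44..
After op 8 (move_right): buffer="tgkwttggoitgcu" (len 14), cursors c1@3 c2@9 c3@9 c4@13, authorship 11..2323..44..
Authorship (.=original, N=cursor N): 1 1 . . 2 3 2 3 . . 4 4 . .
Index 10: author = 4

Answer: cursor 4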